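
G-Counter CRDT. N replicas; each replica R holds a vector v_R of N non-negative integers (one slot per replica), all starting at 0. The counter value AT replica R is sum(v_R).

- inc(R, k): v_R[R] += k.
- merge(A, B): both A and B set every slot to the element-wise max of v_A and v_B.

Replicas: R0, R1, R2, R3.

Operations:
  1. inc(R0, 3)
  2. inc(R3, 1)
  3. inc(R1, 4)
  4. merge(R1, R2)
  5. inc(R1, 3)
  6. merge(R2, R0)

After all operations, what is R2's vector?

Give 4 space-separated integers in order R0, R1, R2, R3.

Answer: 3 4 0 0

Derivation:
Op 1: inc R0 by 3 -> R0=(3,0,0,0) value=3
Op 2: inc R3 by 1 -> R3=(0,0,0,1) value=1
Op 3: inc R1 by 4 -> R1=(0,4,0,0) value=4
Op 4: merge R1<->R2 -> R1=(0,4,0,0) R2=(0,4,0,0)
Op 5: inc R1 by 3 -> R1=(0,7,0,0) value=7
Op 6: merge R2<->R0 -> R2=(3,4,0,0) R0=(3,4,0,0)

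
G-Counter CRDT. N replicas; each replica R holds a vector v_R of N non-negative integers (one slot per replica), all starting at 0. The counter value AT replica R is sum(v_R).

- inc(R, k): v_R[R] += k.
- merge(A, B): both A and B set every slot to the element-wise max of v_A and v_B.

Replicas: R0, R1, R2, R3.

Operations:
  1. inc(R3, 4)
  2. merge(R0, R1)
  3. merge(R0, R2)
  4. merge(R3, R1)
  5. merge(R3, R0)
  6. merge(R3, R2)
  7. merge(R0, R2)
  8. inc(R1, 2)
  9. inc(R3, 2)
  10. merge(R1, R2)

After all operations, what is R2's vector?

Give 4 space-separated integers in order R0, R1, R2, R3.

Answer: 0 2 0 4

Derivation:
Op 1: inc R3 by 4 -> R3=(0,0,0,4) value=4
Op 2: merge R0<->R1 -> R0=(0,0,0,0) R1=(0,0,0,0)
Op 3: merge R0<->R2 -> R0=(0,0,0,0) R2=(0,0,0,0)
Op 4: merge R3<->R1 -> R3=(0,0,0,4) R1=(0,0,0,4)
Op 5: merge R3<->R0 -> R3=(0,0,0,4) R0=(0,0,0,4)
Op 6: merge R3<->R2 -> R3=(0,0,0,4) R2=(0,0,0,4)
Op 7: merge R0<->R2 -> R0=(0,0,0,4) R2=(0,0,0,4)
Op 8: inc R1 by 2 -> R1=(0,2,0,4) value=6
Op 9: inc R3 by 2 -> R3=(0,0,0,6) value=6
Op 10: merge R1<->R2 -> R1=(0,2,0,4) R2=(0,2,0,4)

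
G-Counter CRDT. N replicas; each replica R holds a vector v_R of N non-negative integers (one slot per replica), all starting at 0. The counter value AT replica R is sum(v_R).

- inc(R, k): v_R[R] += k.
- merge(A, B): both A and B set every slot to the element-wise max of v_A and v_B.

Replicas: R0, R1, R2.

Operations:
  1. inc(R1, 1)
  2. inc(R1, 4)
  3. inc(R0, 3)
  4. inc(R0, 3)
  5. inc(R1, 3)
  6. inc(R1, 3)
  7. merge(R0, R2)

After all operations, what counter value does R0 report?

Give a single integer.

Op 1: inc R1 by 1 -> R1=(0,1,0) value=1
Op 2: inc R1 by 4 -> R1=(0,5,0) value=5
Op 3: inc R0 by 3 -> R0=(3,0,0) value=3
Op 4: inc R0 by 3 -> R0=(6,0,0) value=6
Op 5: inc R1 by 3 -> R1=(0,8,0) value=8
Op 6: inc R1 by 3 -> R1=(0,11,0) value=11
Op 7: merge R0<->R2 -> R0=(6,0,0) R2=(6,0,0)

Answer: 6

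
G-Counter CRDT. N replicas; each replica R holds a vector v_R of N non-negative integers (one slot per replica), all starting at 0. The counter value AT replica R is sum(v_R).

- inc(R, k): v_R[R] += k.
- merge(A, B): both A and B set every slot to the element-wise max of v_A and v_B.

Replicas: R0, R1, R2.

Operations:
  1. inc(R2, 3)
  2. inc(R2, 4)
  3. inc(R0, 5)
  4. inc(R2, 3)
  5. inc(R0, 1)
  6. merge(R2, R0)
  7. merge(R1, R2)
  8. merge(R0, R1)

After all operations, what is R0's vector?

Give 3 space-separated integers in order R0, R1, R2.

Op 1: inc R2 by 3 -> R2=(0,0,3) value=3
Op 2: inc R2 by 4 -> R2=(0,0,7) value=7
Op 3: inc R0 by 5 -> R0=(5,0,0) value=5
Op 4: inc R2 by 3 -> R2=(0,0,10) value=10
Op 5: inc R0 by 1 -> R0=(6,0,0) value=6
Op 6: merge R2<->R0 -> R2=(6,0,10) R0=(6,0,10)
Op 7: merge R1<->R2 -> R1=(6,0,10) R2=(6,0,10)
Op 8: merge R0<->R1 -> R0=(6,0,10) R1=(6,0,10)

Answer: 6 0 10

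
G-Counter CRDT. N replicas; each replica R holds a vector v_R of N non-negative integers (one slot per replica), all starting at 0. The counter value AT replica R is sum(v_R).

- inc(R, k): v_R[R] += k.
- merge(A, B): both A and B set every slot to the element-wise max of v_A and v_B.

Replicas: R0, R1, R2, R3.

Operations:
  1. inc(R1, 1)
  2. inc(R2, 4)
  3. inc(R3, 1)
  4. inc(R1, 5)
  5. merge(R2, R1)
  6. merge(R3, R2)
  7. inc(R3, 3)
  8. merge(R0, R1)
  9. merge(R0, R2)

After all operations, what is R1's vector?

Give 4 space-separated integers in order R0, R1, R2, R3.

Op 1: inc R1 by 1 -> R1=(0,1,0,0) value=1
Op 2: inc R2 by 4 -> R2=(0,0,4,0) value=4
Op 3: inc R3 by 1 -> R3=(0,0,0,1) value=1
Op 4: inc R1 by 5 -> R1=(0,6,0,0) value=6
Op 5: merge R2<->R1 -> R2=(0,6,4,0) R1=(0,6,4,0)
Op 6: merge R3<->R2 -> R3=(0,6,4,1) R2=(0,6,4,1)
Op 7: inc R3 by 3 -> R3=(0,6,4,4) value=14
Op 8: merge R0<->R1 -> R0=(0,6,4,0) R1=(0,6,4,0)
Op 9: merge R0<->R2 -> R0=(0,6,4,1) R2=(0,6,4,1)

Answer: 0 6 4 0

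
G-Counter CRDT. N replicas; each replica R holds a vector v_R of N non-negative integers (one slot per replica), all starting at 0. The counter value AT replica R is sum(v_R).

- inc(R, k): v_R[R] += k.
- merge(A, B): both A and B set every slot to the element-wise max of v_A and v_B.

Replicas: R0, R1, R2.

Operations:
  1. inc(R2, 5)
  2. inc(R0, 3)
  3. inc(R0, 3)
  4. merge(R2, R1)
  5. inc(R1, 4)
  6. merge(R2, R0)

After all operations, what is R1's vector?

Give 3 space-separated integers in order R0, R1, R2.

Answer: 0 4 5

Derivation:
Op 1: inc R2 by 5 -> R2=(0,0,5) value=5
Op 2: inc R0 by 3 -> R0=(3,0,0) value=3
Op 3: inc R0 by 3 -> R0=(6,0,0) value=6
Op 4: merge R2<->R1 -> R2=(0,0,5) R1=(0,0,5)
Op 5: inc R1 by 4 -> R1=(0,4,5) value=9
Op 6: merge R2<->R0 -> R2=(6,0,5) R0=(6,0,5)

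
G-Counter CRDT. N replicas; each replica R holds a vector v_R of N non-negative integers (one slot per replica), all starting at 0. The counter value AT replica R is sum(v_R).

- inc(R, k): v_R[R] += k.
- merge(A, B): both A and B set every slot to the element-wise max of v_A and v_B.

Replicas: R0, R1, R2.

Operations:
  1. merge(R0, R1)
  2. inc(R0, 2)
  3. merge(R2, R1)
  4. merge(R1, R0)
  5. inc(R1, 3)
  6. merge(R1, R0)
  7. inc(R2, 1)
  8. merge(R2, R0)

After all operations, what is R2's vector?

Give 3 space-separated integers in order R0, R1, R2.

Op 1: merge R0<->R1 -> R0=(0,0,0) R1=(0,0,0)
Op 2: inc R0 by 2 -> R0=(2,0,0) value=2
Op 3: merge R2<->R1 -> R2=(0,0,0) R1=(0,0,0)
Op 4: merge R1<->R0 -> R1=(2,0,0) R0=(2,0,0)
Op 5: inc R1 by 3 -> R1=(2,3,0) value=5
Op 6: merge R1<->R0 -> R1=(2,3,0) R0=(2,3,0)
Op 7: inc R2 by 1 -> R2=(0,0,1) value=1
Op 8: merge R2<->R0 -> R2=(2,3,1) R0=(2,3,1)

Answer: 2 3 1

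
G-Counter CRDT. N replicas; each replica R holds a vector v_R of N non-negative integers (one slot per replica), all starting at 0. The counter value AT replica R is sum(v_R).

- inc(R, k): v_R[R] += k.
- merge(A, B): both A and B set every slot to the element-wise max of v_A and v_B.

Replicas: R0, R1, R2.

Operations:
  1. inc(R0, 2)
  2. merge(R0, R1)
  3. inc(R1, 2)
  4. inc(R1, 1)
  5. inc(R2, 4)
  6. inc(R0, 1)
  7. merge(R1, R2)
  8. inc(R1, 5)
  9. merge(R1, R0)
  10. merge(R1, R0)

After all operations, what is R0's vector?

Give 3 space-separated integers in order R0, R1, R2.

Op 1: inc R0 by 2 -> R0=(2,0,0) value=2
Op 2: merge R0<->R1 -> R0=(2,0,0) R1=(2,0,0)
Op 3: inc R1 by 2 -> R1=(2,2,0) value=4
Op 4: inc R1 by 1 -> R1=(2,3,0) value=5
Op 5: inc R2 by 4 -> R2=(0,0,4) value=4
Op 6: inc R0 by 1 -> R0=(3,0,0) value=3
Op 7: merge R1<->R2 -> R1=(2,3,4) R2=(2,3,4)
Op 8: inc R1 by 5 -> R1=(2,8,4) value=14
Op 9: merge R1<->R0 -> R1=(3,8,4) R0=(3,8,4)
Op 10: merge R1<->R0 -> R1=(3,8,4) R0=(3,8,4)

Answer: 3 8 4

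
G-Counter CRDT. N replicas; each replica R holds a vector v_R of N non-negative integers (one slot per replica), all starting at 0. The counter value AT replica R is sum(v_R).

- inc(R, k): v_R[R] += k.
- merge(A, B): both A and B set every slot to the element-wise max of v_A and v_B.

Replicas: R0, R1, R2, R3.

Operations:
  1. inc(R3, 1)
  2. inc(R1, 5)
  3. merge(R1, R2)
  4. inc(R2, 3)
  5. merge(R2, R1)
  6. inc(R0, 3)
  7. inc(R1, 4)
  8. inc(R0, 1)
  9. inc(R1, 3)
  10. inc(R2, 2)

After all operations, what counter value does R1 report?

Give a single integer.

Answer: 15

Derivation:
Op 1: inc R3 by 1 -> R3=(0,0,0,1) value=1
Op 2: inc R1 by 5 -> R1=(0,5,0,0) value=5
Op 3: merge R1<->R2 -> R1=(0,5,0,0) R2=(0,5,0,0)
Op 4: inc R2 by 3 -> R2=(0,5,3,0) value=8
Op 5: merge R2<->R1 -> R2=(0,5,3,0) R1=(0,5,3,0)
Op 6: inc R0 by 3 -> R0=(3,0,0,0) value=3
Op 7: inc R1 by 4 -> R1=(0,9,3,0) value=12
Op 8: inc R0 by 1 -> R0=(4,0,0,0) value=4
Op 9: inc R1 by 3 -> R1=(0,12,3,0) value=15
Op 10: inc R2 by 2 -> R2=(0,5,5,0) value=10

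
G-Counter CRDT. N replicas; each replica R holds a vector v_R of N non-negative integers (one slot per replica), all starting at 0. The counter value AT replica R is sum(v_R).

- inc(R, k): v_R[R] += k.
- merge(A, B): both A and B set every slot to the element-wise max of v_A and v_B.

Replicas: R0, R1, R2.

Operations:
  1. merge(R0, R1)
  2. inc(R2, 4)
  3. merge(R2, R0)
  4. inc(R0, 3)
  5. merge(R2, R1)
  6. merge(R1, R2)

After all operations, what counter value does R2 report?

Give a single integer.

Op 1: merge R0<->R1 -> R0=(0,0,0) R1=(0,0,0)
Op 2: inc R2 by 4 -> R2=(0,0,4) value=4
Op 3: merge R2<->R0 -> R2=(0,0,4) R0=(0,0,4)
Op 4: inc R0 by 3 -> R0=(3,0,4) value=7
Op 5: merge R2<->R1 -> R2=(0,0,4) R1=(0,0,4)
Op 6: merge R1<->R2 -> R1=(0,0,4) R2=(0,0,4)

Answer: 4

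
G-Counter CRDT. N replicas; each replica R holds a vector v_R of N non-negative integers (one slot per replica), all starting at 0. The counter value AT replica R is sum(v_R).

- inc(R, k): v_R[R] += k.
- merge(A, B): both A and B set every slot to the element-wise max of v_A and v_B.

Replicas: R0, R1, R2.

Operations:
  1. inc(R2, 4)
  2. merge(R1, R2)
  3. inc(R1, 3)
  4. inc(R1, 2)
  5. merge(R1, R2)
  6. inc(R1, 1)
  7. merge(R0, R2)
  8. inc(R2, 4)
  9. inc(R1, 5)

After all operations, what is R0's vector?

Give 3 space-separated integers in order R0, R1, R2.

Op 1: inc R2 by 4 -> R2=(0,0,4) value=4
Op 2: merge R1<->R2 -> R1=(0,0,4) R2=(0,0,4)
Op 3: inc R1 by 3 -> R1=(0,3,4) value=7
Op 4: inc R1 by 2 -> R1=(0,5,4) value=9
Op 5: merge R1<->R2 -> R1=(0,5,4) R2=(0,5,4)
Op 6: inc R1 by 1 -> R1=(0,6,4) value=10
Op 7: merge R0<->R2 -> R0=(0,5,4) R2=(0,5,4)
Op 8: inc R2 by 4 -> R2=(0,5,8) value=13
Op 9: inc R1 by 5 -> R1=(0,11,4) value=15

Answer: 0 5 4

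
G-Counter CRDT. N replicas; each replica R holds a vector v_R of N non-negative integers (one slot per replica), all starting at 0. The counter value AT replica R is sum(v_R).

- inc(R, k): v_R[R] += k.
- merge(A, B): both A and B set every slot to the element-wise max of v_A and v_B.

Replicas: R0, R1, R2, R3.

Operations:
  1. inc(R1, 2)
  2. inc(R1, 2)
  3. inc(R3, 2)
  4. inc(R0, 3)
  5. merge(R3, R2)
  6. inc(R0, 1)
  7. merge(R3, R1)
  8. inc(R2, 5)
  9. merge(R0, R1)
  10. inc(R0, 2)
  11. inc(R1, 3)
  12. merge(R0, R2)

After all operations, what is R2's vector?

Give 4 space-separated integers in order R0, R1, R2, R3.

Op 1: inc R1 by 2 -> R1=(0,2,0,0) value=2
Op 2: inc R1 by 2 -> R1=(0,4,0,0) value=4
Op 3: inc R3 by 2 -> R3=(0,0,0,2) value=2
Op 4: inc R0 by 3 -> R0=(3,0,0,0) value=3
Op 5: merge R3<->R2 -> R3=(0,0,0,2) R2=(0,0,0,2)
Op 6: inc R0 by 1 -> R0=(4,0,0,0) value=4
Op 7: merge R3<->R1 -> R3=(0,4,0,2) R1=(0,4,0,2)
Op 8: inc R2 by 5 -> R2=(0,0,5,2) value=7
Op 9: merge R0<->R1 -> R0=(4,4,0,2) R1=(4,4,0,2)
Op 10: inc R0 by 2 -> R0=(6,4,0,2) value=12
Op 11: inc R1 by 3 -> R1=(4,7,0,2) value=13
Op 12: merge R0<->R2 -> R0=(6,4,5,2) R2=(6,4,5,2)

Answer: 6 4 5 2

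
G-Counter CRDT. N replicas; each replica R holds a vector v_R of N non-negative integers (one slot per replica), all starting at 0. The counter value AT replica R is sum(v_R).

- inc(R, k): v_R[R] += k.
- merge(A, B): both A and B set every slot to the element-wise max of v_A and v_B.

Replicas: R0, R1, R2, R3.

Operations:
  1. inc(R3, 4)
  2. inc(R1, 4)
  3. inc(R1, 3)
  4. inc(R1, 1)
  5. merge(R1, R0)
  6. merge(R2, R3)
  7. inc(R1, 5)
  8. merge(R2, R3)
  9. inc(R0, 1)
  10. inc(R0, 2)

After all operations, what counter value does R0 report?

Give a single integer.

Answer: 11

Derivation:
Op 1: inc R3 by 4 -> R3=(0,0,0,4) value=4
Op 2: inc R1 by 4 -> R1=(0,4,0,0) value=4
Op 3: inc R1 by 3 -> R1=(0,7,0,0) value=7
Op 4: inc R1 by 1 -> R1=(0,8,0,0) value=8
Op 5: merge R1<->R0 -> R1=(0,8,0,0) R0=(0,8,0,0)
Op 6: merge R2<->R3 -> R2=(0,0,0,4) R3=(0,0,0,4)
Op 7: inc R1 by 5 -> R1=(0,13,0,0) value=13
Op 8: merge R2<->R3 -> R2=(0,0,0,4) R3=(0,0,0,4)
Op 9: inc R0 by 1 -> R0=(1,8,0,0) value=9
Op 10: inc R0 by 2 -> R0=(3,8,0,0) value=11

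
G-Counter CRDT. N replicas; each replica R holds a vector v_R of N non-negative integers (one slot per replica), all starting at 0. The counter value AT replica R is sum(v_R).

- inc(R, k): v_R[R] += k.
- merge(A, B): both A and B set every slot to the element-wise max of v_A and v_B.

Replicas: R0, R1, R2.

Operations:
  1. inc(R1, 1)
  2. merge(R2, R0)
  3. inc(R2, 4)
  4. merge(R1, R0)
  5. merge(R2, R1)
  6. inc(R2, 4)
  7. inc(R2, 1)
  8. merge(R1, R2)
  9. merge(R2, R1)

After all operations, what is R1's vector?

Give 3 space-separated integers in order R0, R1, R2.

Op 1: inc R1 by 1 -> R1=(0,1,0) value=1
Op 2: merge R2<->R0 -> R2=(0,0,0) R0=(0,0,0)
Op 3: inc R2 by 4 -> R2=(0,0,4) value=4
Op 4: merge R1<->R0 -> R1=(0,1,0) R0=(0,1,0)
Op 5: merge R2<->R1 -> R2=(0,1,4) R1=(0,1,4)
Op 6: inc R2 by 4 -> R2=(0,1,8) value=9
Op 7: inc R2 by 1 -> R2=(0,1,9) value=10
Op 8: merge R1<->R2 -> R1=(0,1,9) R2=(0,1,9)
Op 9: merge R2<->R1 -> R2=(0,1,9) R1=(0,1,9)

Answer: 0 1 9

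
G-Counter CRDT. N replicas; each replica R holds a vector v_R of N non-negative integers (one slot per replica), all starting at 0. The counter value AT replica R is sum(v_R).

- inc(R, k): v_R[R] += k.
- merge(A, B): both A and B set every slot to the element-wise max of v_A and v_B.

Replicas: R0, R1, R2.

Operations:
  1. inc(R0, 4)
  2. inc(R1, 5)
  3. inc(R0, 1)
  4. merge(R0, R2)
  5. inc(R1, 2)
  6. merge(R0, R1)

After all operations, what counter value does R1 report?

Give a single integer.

Answer: 12

Derivation:
Op 1: inc R0 by 4 -> R0=(4,0,0) value=4
Op 2: inc R1 by 5 -> R1=(0,5,0) value=5
Op 3: inc R0 by 1 -> R0=(5,0,0) value=5
Op 4: merge R0<->R2 -> R0=(5,0,0) R2=(5,0,0)
Op 5: inc R1 by 2 -> R1=(0,7,0) value=7
Op 6: merge R0<->R1 -> R0=(5,7,0) R1=(5,7,0)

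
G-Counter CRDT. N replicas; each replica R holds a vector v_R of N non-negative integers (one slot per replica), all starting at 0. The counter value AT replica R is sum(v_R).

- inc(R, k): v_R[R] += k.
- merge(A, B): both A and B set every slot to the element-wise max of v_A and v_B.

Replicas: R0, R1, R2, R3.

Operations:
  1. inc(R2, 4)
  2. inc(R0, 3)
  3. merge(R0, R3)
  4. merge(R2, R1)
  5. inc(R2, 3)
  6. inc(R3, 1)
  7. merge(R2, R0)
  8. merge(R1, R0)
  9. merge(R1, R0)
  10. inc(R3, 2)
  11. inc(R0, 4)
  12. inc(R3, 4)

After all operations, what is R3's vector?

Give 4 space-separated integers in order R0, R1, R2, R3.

Op 1: inc R2 by 4 -> R2=(0,0,4,0) value=4
Op 2: inc R0 by 3 -> R0=(3,0,0,0) value=3
Op 3: merge R0<->R3 -> R0=(3,0,0,0) R3=(3,0,0,0)
Op 4: merge R2<->R1 -> R2=(0,0,4,0) R1=(0,0,4,0)
Op 5: inc R2 by 3 -> R2=(0,0,7,0) value=7
Op 6: inc R3 by 1 -> R3=(3,0,0,1) value=4
Op 7: merge R2<->R0 -> R2=(3,0,7,0) R0=(3,0,7,0)
Op 8: merge R1<->R0 -> R1=(3,0,7,0) R0=(3,0,7,0)
Op 9: merge R1<->R0 -> R1=(3,0,7,0) R0=(3,0,7,0)
Op 10: inc R3 by 2 -> R3=(3,0,0,3) value=6
Op 11: inc R0 by 4 -> R0=(7,0,7,0) value=14
Op 12: inc R3 by 4 -> R3=(3,0,0,7) value=10

Answer: 3 0 0 7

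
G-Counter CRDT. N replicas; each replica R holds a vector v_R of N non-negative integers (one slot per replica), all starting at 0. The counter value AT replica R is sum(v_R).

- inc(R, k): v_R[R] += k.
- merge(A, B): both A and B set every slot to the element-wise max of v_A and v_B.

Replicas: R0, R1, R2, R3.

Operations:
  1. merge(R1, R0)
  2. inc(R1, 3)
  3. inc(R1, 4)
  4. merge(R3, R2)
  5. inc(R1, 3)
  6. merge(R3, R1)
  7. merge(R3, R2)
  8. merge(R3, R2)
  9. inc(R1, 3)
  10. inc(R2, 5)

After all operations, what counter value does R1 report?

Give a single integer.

Answer: 13

Derivation:
Op 1: merge R1<->R0 -> R1=(0,0,0,0) R0=(0,0,0,0)
Op 2: inc R1 by 3 -> R1=(0,3,0,0) value=3
Op 3: inc R1 by 4 -> R1=(0,7,0,0) value=7
Op 4: merge R3<->R2 -> R3=(0,0,0,0) R2=(0,0,0,0)
Op 5: inc R1 by 3 -> R1=(0,10,0,0) value=10
Op 6: merge R3<->R1 -> R3=(0,10,0,0) R1=(0,10,0,0)
Op 7: merge R3<->R2 -> R3=(0,10,0,0) R2=(0,10,0,0)
Op 8: merge R3<->R2 -> R3=(0,10,0,0) R2=(0,10,0,0)
Op 9: inc R1 by 3 -> R1=(0,13,0,0) value=13
Op 10: inc R2 by 5 -> R2=(0,10,5,0) value=15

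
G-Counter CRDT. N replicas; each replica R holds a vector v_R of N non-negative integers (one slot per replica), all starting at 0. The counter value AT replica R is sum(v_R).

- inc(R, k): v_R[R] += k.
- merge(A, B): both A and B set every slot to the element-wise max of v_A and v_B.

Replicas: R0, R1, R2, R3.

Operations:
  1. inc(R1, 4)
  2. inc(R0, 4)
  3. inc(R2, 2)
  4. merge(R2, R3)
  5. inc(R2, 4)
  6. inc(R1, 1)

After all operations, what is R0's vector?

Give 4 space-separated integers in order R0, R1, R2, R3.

Answer: 4 0 0 0

Derivation:
Op 1: inc R1 by 4 -> R1=(0,4,0,0) value=4
Op 2: inc R0 by 4 -> R0=(4,0,0,0) value=4
Op 3: inc R2 by 2 -> R2=(0,0,2,0) value=2
Op 4: merge R2<->R3 -> R2=(0,0,2,0) R3=(0,0,2,0)
Op 5: inc R2 by 4 -> R2=(0,0,6,0) value=6
Op 6: inc R1 by 1 -> R1=(0,5,0,0) value=5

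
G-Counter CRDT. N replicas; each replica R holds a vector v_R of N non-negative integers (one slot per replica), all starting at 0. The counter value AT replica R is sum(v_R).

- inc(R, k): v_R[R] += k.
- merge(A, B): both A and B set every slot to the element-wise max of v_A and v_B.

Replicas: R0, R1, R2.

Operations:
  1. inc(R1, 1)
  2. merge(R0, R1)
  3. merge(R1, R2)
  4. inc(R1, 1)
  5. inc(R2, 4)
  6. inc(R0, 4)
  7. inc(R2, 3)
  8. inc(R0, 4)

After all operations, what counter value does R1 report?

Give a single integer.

Op 1: inc R1 by 1 -> R1=(0,1,0) value=1
Op 2: merge R0<->R1 -> R0=(0,1,0) R1=(0,1,0)
Op 3: merge R1<->R2 -> R1=(0,1,0) R2=(0,1,0)
Op 4: inc R1 by 1 -> R1=(0,2,0) value=2
Op 5: inc R2 by 4 -> R2=(0,1,4) value=5
Op 6: inc R0 by 4 -> R0=(4,1,0) value=5
Op 7: inc R2 by 3 -> R2=(0,1,7) value=8
Op 8: inc R0 by 4 -> R0=(8,1,0) value=9

Answer: 2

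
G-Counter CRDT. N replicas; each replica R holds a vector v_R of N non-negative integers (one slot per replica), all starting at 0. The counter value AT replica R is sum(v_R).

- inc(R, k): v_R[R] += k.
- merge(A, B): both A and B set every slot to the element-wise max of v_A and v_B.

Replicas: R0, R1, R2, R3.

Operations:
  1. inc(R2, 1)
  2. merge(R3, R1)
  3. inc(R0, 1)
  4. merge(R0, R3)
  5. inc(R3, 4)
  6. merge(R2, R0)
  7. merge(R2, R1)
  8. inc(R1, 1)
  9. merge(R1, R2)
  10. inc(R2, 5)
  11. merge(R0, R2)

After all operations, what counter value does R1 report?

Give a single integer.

Answer: 3

Derivation:
Op 1: inc R2 by 1 -> R2=(0,0,1,0) value=1
Op 2: merge R3<->R1 -> R3=(0,0,0,0) R1=(0,0,0,0)
Op 3: inc R0 by 1 -> R0=(1,0,0,0) value=1
Op 4: merge R0<->R3 -> R0=(1,0,0,0) R3=(1,0,0,0)
Op 5: inc R3 by 4 -> R3=(1,0,0,4) value=5
Op 6: merge R2<->R0 -> R2=(1,0,1,0) R0=(1,0,1,0)
Op 7: merge R2<->R1 -> R2=(1,0,1,0) R1=(1,0,1,0)
Op 8: inc R1 by 1 -> R1=(1,1,1,0) value=3
Op 9: merge R1<->R2 -> R1=(1,1,1,0) R2=(1,1,1,0)
Op 10: inc R2 by 5 -> R2=(1,1,6,0) value=8
Op 11: merge R0<->R2 -> R0=(1,1,6,0) R2=(1,1,6,0)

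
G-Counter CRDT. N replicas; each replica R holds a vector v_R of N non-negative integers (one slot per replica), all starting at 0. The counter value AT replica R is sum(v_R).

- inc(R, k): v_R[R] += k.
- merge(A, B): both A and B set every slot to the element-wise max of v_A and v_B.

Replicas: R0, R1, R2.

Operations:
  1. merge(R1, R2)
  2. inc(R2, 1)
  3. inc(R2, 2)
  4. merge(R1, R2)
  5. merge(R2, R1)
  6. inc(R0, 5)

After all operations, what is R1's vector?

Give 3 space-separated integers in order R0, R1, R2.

Op 1: merge R1<->R2 -> R1=(0,0,0) R2=(0,0,0)
Op 2: inc R2 by 1 -> R2=(0,0,1) value=1
Op 3: inc R2 by 2 -> R2=(0,0,3) value=3
Op 4: merge R1<->R2 -> R1=(0,0,3) R2=(0,0,3)
Op 5: merge R2<->R1 -> R2=(0,0,3) R1=(0,0,3)
Op 6: inc R0 by 5 -> R0=(5,0,0) value=5

Answer: 0 0 3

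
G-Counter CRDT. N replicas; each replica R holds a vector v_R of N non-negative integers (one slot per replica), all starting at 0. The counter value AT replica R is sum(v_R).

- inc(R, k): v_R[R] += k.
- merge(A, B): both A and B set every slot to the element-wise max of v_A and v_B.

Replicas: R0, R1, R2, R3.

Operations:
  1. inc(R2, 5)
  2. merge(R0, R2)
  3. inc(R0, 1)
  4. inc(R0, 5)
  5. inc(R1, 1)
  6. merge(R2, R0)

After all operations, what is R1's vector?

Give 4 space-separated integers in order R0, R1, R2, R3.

Op 1: inc R2 by 5 -> R2=(0,0,5,0) value=5
Op 2: merge R0<->R2 -> R0=(0,0,5,0) R2=(0,0,5,0)
Op 3: inc R0 by 1 -> R0=(1,0,5,0) value=6
Op 4: inc R0 by 5 -> R0=(6,0,5,0) value=11
Op 5: inc R1 by 1 -> R1=(0,1,0,0) value=1
Op 6: merge R2<->R0 -> R2=(6,0,5,0) R0=(6,0,5,0)

Answer: 0 1 0 0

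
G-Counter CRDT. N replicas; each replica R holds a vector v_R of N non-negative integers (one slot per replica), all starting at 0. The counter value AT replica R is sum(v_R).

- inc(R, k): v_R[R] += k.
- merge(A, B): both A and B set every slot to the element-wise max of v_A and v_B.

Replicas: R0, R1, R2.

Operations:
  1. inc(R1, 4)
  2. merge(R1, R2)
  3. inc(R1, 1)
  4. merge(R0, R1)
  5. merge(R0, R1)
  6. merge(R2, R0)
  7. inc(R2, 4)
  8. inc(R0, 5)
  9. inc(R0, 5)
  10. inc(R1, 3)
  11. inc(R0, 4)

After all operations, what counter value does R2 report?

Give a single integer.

Answer: 9

Derivation:
Op 1: inc R1 by 4 -> R1=(0,4,0) value=4
Op 2: merge R1<->R2 -> R1=(0,4,0) R2=(0,4,0)
Op 3: inc R1 by 1 -> R1=(0,5,0) value=5
Op 4: merge R0<->R1 -> R0=(0,5,0) R1=(0,5,0)
Op 5: merge R0<->R1 -> R0=(0,5,0) R1=(0,5,0)
Op 6: merge R2<->R0 -> R2=(0,5,0) R0=(0,5,0)
Op 7: inc R2 by 4 -> R2=(0,5,4) value=9
Op 8: inc R0 by 5 -> R0=(5,5,0) value=10
Op 9: inc R0 by 5 -> R0=(10,5,0) value=15
Op 10: inc R1 by 3 -> R1=(0,8,0) value=8
Op 11: inc R0 by 4 -> R0=(14,5,0) value=19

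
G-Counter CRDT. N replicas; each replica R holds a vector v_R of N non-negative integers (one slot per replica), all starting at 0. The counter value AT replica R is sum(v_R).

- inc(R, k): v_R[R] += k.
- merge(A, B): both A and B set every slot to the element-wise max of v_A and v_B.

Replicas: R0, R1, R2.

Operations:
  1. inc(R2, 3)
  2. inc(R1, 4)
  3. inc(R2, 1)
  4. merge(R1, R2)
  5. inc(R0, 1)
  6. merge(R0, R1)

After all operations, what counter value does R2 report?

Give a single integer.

Op 1: inc R2 by 3 -> R2=(0,0,3) value=3
Op 2: inc R1 by 4 -> R1=(0,4,0) value=4
Op 3: inc R2 by 1 -> R2=(0,0,4) value=4
Op 4: merge R1<->R2 -> R1=(0,4,4) R2=(0,4,4)
Op 5: inc R0 by 1 -> R0=(1,0,0) value=1
Op 6: merge R0<->R1 -> R0=(1,4,4) R1=(1,4,4)

Answer: 8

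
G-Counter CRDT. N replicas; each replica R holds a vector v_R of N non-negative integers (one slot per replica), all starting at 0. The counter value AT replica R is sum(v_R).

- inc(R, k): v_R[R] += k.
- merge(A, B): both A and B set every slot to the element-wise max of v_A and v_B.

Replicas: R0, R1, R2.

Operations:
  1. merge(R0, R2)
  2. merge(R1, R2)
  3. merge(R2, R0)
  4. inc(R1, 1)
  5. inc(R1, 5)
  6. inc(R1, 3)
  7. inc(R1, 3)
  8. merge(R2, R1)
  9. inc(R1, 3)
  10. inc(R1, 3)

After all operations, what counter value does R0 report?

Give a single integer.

Op 1: merge R0<->R2 -> R0=(0,0,0) R2=(0,0,0)
Op 2: merge R1<->R2 -> R1=(0,0,0) R2=(0,0,0)
Op 3: merge R2<->R0 -> R2=(0,0,0) R0=(0,0,0)
Op 4: inc R1 by 1 -> R1=(0,1,0) value=1
Op 5: inc R1 by 5 -> R1=(0,6,0) value=6
Op 6: inc R1 by 3 -> R1=(0,9,0) value=9
Op 7: inc R1 by 3 -> R1=(0,12,0) value=12
Op 8: merge R2<->R1 -> R2=(0,12,0) R1=(0,12,0)
Op 9: inc R1 by 3 -> R1=(0,15,0) value=15
Op 10: inc R1 by 3 -> R1=(0,18,0) value=18

Answer: 0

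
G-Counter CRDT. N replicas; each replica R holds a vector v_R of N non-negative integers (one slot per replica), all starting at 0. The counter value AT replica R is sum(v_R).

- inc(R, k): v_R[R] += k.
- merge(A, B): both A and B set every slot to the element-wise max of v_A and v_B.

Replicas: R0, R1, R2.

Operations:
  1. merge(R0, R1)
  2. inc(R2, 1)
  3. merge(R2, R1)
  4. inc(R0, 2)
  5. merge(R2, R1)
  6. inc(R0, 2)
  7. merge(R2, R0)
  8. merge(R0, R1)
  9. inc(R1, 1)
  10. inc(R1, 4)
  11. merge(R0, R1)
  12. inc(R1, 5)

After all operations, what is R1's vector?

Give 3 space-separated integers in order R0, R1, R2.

Op 1: merge R0<->R1 -> R0=(0,0,0) R1=(0,0,0)
Op 2: inc R2 by 1 -> R2=(0,0,1) value=1
Op 3: merge R2<->R1 -> R2=(0,0,1) R1=(0,0,1)
Op 4: inc R0 by 2 -> R0=(2,0,0) value=2
Op 5: merge R2<->R1 -> R2=(0,0,1) R1=(0,0,1)
Op 6: inc R0 by 2 -> R0=(4,0,0) value=4
Op 7: merge R2<->R0 -> R2=(4,0,1) R0=(4,0,1)
Op 8: merge R0<->R1 -> R0=(4,0,1) R1=(4,0,1)
Op 9: inc R1 by 1 -> R1=(4,1,1) value=6
Op 10: inc R1 by 4 -> R1=(4,5,1) value=10
Op 11: merge R0<->R1 -> R0=(4,5,1) R1=(4,5,1)
Op 12: inc R1 by 5 -> R1=(4,10,1) value=15

Answer: 4 10 1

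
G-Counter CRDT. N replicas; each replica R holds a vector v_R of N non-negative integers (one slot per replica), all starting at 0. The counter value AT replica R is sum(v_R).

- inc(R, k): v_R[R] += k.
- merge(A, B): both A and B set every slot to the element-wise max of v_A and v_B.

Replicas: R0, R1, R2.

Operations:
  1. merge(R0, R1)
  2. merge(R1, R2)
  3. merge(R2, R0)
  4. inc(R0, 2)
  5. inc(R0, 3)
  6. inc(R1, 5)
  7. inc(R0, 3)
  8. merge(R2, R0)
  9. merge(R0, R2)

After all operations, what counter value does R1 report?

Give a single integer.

Op 1: merge R0<->R1 -> R0=(0,0,0) R1=(0,0,0)
Op 2: merge R1<->R2 -> R1=(0,0,0) R2=(0,0,0)
Op 3: merge R2<->R0 -> R2=(0,0,0) R0=(0,0,0)
Op 4: inc R0 by 2 -> R0=(2,0,0) value=2
Op 5: inc R0 by 3 -> R0=(5,0,0) value=5
Op 6: inc R1 by 5 -> R1=(0,5,0) value=5
Op 7: inc R0 by 3 -> R0=(8,0,0) value=8
Op 8: merge R2<->R0 -> R2=(8,0,0) R0=(8,0,0)
Op 9: merge R0<->R2 -> R0=(8,0,0) R2=(8,0,0)

Answer: 5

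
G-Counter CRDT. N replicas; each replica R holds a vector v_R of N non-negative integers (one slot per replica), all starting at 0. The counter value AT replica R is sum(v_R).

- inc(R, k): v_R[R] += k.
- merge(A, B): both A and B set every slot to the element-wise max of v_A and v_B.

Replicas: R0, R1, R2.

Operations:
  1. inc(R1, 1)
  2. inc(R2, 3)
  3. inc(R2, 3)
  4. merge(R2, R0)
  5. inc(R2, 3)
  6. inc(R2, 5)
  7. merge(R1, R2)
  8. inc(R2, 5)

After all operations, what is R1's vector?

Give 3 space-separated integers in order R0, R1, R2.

Op 1: inc R1 by 1 -> R1=(0,1,0) value=1
Op 2: inc R2 by 3 -> R2=(0,0,3) value=3
Op 3: inc R2 by 3 -> R2=(0,0,6) value=6
Op 4: merge R2<->R0 -> R2=(0,0,6) R0=(0,0,6)
Op 5: inc R2 by 3 -> R2=(0,0,9) value=9
Op 6: inc R2 by 5 -> R2=(0,0,14) value=14
Op 7: merge R1<->R2 -> R1=(0,1,14) R2=(0,1,14)
Op 8: inc R2 by 5 -> R2=(0,1,19) value=20

Answer: 0 1 14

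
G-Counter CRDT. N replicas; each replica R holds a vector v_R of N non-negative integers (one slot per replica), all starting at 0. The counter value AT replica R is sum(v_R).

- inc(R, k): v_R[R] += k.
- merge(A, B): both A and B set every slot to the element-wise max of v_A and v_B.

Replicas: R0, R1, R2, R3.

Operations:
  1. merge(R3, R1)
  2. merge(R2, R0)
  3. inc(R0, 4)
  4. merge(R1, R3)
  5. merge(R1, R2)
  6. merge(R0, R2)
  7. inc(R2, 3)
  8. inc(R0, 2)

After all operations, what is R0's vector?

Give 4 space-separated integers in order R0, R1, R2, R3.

Op 1: merge R3<->R1 -> R3=(0,0,0,0) R1=(0,0,0,0)
Op 2: merge R2<->R0 -> R2=(0,0,0,0) R0=(0,0,0,0)
Op 3: inc R0 by 4 -> R0=(4,0,0,0) value=4
Op 4: merge R1<->R3 -> R1=(0,0,0,0) R3=(0,0,0,0)
Op 5: merge R1<->R2 -> R1=(0,0,0,0) R2=(0,0,0,0)
Op 6: merge R0<->R2 -> R0=(4,0,0,0) R2=(4,0,0,0)
Op 7: inc R2 by 3 -> R2=(4,0,3,0) value=7
Op 8: inc R0 by 2 -> R0=(6,0,0,0) value=6

Answer: 6 0 0 0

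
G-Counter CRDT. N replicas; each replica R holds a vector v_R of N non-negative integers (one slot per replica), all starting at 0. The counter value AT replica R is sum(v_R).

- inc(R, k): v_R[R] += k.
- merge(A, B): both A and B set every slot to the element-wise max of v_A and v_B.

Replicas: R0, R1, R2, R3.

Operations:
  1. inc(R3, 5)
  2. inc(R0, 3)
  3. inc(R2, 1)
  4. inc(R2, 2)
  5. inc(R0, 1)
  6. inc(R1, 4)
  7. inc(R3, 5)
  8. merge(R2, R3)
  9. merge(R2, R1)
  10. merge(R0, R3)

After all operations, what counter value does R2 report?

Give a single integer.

Answer: 17

Derivation:
Op 1: inc R3 by 5 -> R3=(0,0,0,5) value=5
Op 2: inc R0 by 3 -> R0=(3,0,0,0) value=3
Op 3: inc R2 by 1 -> R2=(0,0,1,0) value=1
Op 4: inc R2 by 2 -> R2=(0,0,3,0) value=3
Op 5: inc R0 by 1 -> R0=(4,0,0,0) value=4
Op 6: inc R1 by 4 -> R1=(0,4,0,0) value=4
Op 7: inc R3 by 5 -> R3=(0,0,0,10) value=10
Op 8: merge R2<->R3 -> R2=(0,0,3,10) R3=(0,0,3,10)
Op 9: merge R2<->R1 -> R2=(0,4,3,10) R1=(0,4,3,10)
Op 10: merge R0<->R3 -> R0=(4,0,3,10) R3=(4,0,3,10)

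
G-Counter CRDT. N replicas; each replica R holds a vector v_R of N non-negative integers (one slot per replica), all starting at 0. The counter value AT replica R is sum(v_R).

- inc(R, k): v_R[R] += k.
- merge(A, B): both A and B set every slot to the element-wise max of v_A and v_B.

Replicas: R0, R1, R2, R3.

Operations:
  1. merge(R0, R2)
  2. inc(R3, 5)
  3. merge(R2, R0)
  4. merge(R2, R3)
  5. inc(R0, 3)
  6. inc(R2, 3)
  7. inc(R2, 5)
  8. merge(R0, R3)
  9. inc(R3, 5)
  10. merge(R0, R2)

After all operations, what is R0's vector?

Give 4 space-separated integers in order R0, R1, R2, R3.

Op 1: merge R0<->R2 -> R0=(0,0,0,0) R2=(0,0,0,0)
Op 2: inc R3 by 5 -> R3=(0,0,0,5) value=5
Op 3: merge R2<->R0 -> R2=(0,0,0,0) R0=(0,0,0,0)
Op 4: merge R2<->R3 -> R2=(0,0,0,5) R3=(0,0,0,5)
Op 5: inc R0 by 3 -> R0=(3,0,0,0) value=3
Op 6: inc R2 by 3 -> R2=(0,0,3,5) value=8
Op 7: inc R2 by 5 -> R2=(0,0,8,5) value=13
Op 8: merge R0<->R3 -> R0=(3,0,0,5) R3=(3,0,0,5)
Op 9: inc R3 by 5 -> R3=(3,0,0,10) value=13
Op 10: merge R0<->R2 -> R0=(3,0,8,5) R2=(3,0,8,5)

Answer: 3 0 8 5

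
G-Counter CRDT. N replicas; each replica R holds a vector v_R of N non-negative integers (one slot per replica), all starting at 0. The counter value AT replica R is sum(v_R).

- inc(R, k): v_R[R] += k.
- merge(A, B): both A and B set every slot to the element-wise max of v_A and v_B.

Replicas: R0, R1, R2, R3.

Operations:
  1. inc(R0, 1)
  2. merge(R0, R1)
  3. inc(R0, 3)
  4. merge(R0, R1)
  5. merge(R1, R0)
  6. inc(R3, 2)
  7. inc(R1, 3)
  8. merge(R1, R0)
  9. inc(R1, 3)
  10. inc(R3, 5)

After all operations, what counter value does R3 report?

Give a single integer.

Op 1: inc R0 by 1 -> R0=(1,0,0,0) value=1
Op 2: merge R0<->R1 -> R0=(1,0,0,0) R1=(1,0,0,0)
Op 3: inc R0 by 3 -> R0=(4,0,0,0) value=4
Op 4: merge R0<->R1 -> R0=(4,0,0,0) R1=(4,0,0,0)
Op 5: merge R1<->R0 -> R1=(4,0,0,0) R0=(4,0,0,0)
Op 6: inc R3 by 2 -> R3=(0,0,0,2) value=2
Op 7: inc R1 by 3 -> R1=(4,3,0,0) value=7
Op 8: merge R1<->R0 -> R1=(4,3,0,0) R0=(4,3,0,0)
Op 9: inc R1 by 3 -> R1=(4,6,0,0) value=10
Op 10: inc R3 by 5 -> R3=(0,0,0,7) value=7

Answer: 7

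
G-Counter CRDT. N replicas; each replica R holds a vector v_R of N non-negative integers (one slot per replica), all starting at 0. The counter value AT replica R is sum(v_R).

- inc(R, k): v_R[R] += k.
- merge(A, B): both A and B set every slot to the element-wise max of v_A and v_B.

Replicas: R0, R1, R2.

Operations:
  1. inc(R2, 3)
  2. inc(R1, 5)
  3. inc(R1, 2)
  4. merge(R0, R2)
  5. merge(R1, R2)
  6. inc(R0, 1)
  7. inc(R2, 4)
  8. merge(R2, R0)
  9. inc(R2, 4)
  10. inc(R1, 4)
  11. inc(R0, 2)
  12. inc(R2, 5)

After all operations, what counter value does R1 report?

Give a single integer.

Answer: 14

Derivation:
Op 1: inc R2 by 3 -> R2=(0,0,3) value=3
Op 2: inc R1 by 5 -> R1=(0,5,0) value=5
Op 3: inc R1 by 2 -> R1=(0,7,0) value=7
Op 4: merge R0<->R2 -> R0=(0,0,3) R2=(0,0,3)
Op 5: merge R1<->R2 -> R1=(0,7,3) R2=(0,7,3)
Op 6: inc R0 by 1 -> R0=(1,0,3) value=4
Op 7: inc R2 by 4 -> R2=(0,7,7) value=14
Op 8: merge R2<->R0 -> R2=(1,7,7) R0=(1,7,7)
Op 9: inc R2 by 4 -> R2=(1,7,11) value=19
Op 10: inc R1 by 4 -> R1=(0,11,3) value=14
Op 11: inc R0 by 2 -> R0=(3,7,7) value=17
Op 12: inc R2 by 5 -> R2=(1,7,16) value=24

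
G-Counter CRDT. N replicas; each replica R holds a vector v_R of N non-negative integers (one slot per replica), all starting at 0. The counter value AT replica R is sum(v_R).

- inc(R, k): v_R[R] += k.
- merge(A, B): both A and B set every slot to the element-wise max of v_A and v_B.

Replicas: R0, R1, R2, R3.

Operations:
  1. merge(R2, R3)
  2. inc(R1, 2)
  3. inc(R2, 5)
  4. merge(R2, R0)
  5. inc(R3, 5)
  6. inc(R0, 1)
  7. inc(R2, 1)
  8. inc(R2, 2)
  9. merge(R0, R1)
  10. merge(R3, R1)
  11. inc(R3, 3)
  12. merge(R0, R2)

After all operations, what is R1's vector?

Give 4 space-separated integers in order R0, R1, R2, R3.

Answer: 1 2 5 5

Derivation:
Op 1: merge R2<->R3 -> R2=(0,0,0,0) R3=(0,0,0,0)
Op 2: inc R1 by 2 -> R1=(0,2,0,0) value=2
Op 3: inc R2 by 5 -> R2=(0,0,5,0) value=5
Op 4: merge R2<->R0 -> R2=(0,0,5,0) R0=(0,0,5,0)
Op 5: inc R3 by 5 -> R3=(0,0,0,5) value=5
Op 6: inc R0 by 1 -> R0=(1,0,5,0) value=6
Op 7: inc R2 by 1 -> R2=(0,0,6,0) value=6
Op 8: inc R2 by 2 -> R2=(0,0,8,0) value=8
Op 9: merge R0<->R1 -> R0=(1,2,5,0) R1=(1,2,5,0)
Op 10: merge R3<->R1 -> R3=(1,2,5,5) R1=(1,2,5,5)
Op 11: inc R3 by 3 -> R3=(1,2,5,8) value=16
Op 12: merge R0<->R2 -> R0=(1,2,8,0) R2=(1,2,8,0)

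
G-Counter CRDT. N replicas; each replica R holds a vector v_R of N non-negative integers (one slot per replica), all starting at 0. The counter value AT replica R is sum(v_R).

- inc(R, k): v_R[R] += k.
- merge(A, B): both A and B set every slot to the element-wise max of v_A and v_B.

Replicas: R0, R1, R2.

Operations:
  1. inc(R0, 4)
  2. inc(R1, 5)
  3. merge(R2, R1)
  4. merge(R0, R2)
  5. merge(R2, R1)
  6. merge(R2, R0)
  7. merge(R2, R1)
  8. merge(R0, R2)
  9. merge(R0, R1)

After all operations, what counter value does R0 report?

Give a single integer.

Answer: 9

Derivation:
Op 1: inc R0 by 4 -> R0=(4,0,0) value=4
Op 2: inc R1 by 5 -> R1=(0,5,0) value=5
Op 3: merge R2<->R1 -> R2=(0,5,0) R1=(0,5,0)
Op 4: merge R0<->R2 -> R0=(4,5,0) R2=(4,5,0)
Op 5: merge R2<->R1 -> R2=(4,5,0) R1=(4,5,0)
Op 6: merge R2<->R0 -> R2=(4,5,0) R0=(4,5,0)
Op 7: merge R2<->R1 -> R2=(4,5,0) R1=(4,5,0)
Op 8: merge R0<->R2 -> R0=(4,5,0) R2=(4,5,0)
Op 9: merge R0<->R1 -> R0=(4,5,0) R1=(4,5,0)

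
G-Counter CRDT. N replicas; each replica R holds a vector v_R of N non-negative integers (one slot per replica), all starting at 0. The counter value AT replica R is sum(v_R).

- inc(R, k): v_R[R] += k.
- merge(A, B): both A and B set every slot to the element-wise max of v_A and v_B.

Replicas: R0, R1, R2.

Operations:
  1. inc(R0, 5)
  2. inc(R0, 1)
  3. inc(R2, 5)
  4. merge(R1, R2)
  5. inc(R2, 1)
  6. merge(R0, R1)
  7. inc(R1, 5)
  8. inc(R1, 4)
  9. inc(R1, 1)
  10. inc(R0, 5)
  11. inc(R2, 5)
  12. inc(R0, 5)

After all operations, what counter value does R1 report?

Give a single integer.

Op 1: inc R0 by 5 -> R0=(5,0,0) value=5
Op 2: inc R0 by 1 -> R0=(6,0,0) value=6
Op 3: inc R2 by 5 -> R2=(0,0,5) value=5
Op 4: merge R1<->R2 -> R1=(0,0,5) R2=(0,0,5)
Op 5: inc R2 by 1 -> R2=(0,0,6) value=6
Op 6: merge R0<->R1 -> R0=(6,0,5) R1=(6,0,5)
Op 7: inc R1 by 5 -> R1=(6,5,5) value=16
Op 8: inc R1 by 4 -> R1=(6,9,5) value=20
Op 9: inc R1 by 1 -> R1=(6,10,5) value=21
Op 10: inc R0 by 5 -> R0=(11,0,5) value=16
Op 11: inc R2 by 5 -> R2=(0,0,11) value=11
Op 12: inc R0 by 5 -> R0=(16,0,5) value=21

Answer: 21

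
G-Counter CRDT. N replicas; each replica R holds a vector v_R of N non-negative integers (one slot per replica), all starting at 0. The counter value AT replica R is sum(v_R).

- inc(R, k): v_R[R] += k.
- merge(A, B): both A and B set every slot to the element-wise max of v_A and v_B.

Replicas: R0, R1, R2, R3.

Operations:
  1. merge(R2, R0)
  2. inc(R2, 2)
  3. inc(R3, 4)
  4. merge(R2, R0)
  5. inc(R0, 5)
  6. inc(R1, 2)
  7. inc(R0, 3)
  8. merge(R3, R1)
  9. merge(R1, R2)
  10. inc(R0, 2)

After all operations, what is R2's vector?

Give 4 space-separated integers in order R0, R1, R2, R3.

Answer: 0 2 2 4

Derivation:
Op 1: merge R2<->R0 -> R2=(0,0,0,0) R0=(0,0,0,0)
Op 2: inc R2 by 2 -> R2=(0,0,2,0) value=2
Op 3: inc R3 by 4 -> R3=(0,0,0,4) value=4
Op 4: merge R2<->R0 -> R2=(0,0,2,0) R0=(0,0,2,0)
Op 5: inc R0 by 5 -> R0=(5,0,2,0) value=7
Op 6: inc R1 by 2 -> R1=(0,2,0,0) value=2
Op 7: inc R0 by 3 -> R0=(8,0,2,0) value=10
Op 8: merge R3<->R1 -> R3=(0,2,0,4) R1=(0,2,0,4)
Op 9: merge R1<->R2 -> R1=(0,2,2,4) R2=(0,2,2,4)
Op 10: inc R0 by 2 -> R0=(10,0,2,0) value=12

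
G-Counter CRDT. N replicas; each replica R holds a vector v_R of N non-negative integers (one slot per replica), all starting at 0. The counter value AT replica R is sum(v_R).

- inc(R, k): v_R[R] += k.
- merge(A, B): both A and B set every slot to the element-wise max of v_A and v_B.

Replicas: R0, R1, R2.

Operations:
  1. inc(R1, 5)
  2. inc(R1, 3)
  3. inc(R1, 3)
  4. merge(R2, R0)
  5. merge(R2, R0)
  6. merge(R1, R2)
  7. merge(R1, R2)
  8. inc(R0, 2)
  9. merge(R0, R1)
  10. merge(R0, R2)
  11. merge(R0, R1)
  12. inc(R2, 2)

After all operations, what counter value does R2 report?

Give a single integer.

Answer: 15

Derivation:
Op 1: inc R1 by 5 -> R1=(0,5,0) value=5
Op 2: inc R1 by 3 -> R1=(0,8,0) value=8
Op 3: inc R1 by 3 -> R1=(0,11,0) value=11
Op 4: merge R2<->R0 -> R2=(0,0,0) R0=(0,0,0)
Op 5: merge R2<->R0 -> R2=(0,0,0) R0=(0,0,0)
Op 6: merge R1<->R2 -> R1=(0,11,0) R2=(0,11,0)
Op 7: merge R1<->R2 -> R1=(0,11,0) R2=(0,11,0)
Op 8: inc R0 by 2 -> R0=(2,0,0) value=2
Op 9: merge R0<->R1 -> R0=(2,11,0) R1=(2,11,0)
Op 10: merge R0<->R2 -> R0=(2,11,0) R2=(2,11,0)
Op 11: merge R0<->R1 -> R0=(2,11,0) R1=(2,11,0)
Op 12: inc R2 by 2 -> R2=(2,11,2) value=15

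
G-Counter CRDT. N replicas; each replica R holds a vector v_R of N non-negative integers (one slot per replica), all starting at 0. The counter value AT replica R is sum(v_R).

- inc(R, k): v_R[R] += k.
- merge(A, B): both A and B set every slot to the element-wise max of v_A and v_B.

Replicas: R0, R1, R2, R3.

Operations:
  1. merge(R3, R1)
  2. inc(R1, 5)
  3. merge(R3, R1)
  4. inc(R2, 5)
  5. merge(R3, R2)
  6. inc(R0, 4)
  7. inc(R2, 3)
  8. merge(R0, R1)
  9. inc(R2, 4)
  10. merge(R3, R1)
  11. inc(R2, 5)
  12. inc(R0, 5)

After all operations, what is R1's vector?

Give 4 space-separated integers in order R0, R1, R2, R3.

Op 1: merge R3<->R1 -> R3=(0,0,0,0) R1=(0,0,0,0)
Op 2: inc R1 by 5 -> R1=(0,5,0,0) value=5
Op 3: merge R3<->R1 -> R3=(0,5,0,0) R1=(0,5,0,0)
Op 4: inc R2 by 5 -> R2=(0,0,5,0) value=5
Op 5: merge R3<->R2 -> R3=(0,5,5,0) R2=(0,5,5,0)
Op 6: inc R0 by 4 -> R0=(4,0,0,0) value=4
Op 7: inc R2 by 3 -> R2=(0,5,8,0) value=13
Op 8: merge R0<->R1 -> R0=(4,5,0,0) R1=(4,5,0,0)
Op 9: inc R2 by 4 -> R2=(0,5,12,0) value=17
Op 10: merge R3<->R1 -> R3=(4,5,5,0) R1=(4,5,5,0)
Op 11: inc R2 by 5 -> R2=(0,5,17,0) value=22
Op 12: inc R0 by 5 -> R0=(9,5,0,0) value=14

Answer: 4 5 5 0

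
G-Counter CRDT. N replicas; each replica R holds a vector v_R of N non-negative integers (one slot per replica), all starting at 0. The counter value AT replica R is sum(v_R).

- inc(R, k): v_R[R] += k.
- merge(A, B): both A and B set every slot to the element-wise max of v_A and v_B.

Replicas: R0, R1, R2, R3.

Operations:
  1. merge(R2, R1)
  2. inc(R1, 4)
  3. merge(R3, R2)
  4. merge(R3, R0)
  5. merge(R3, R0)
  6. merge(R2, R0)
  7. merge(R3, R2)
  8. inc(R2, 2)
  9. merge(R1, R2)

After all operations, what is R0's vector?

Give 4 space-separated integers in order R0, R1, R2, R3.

Op 1: merge R2<->R1 -> R2=(0,0,0,0) R1=(0,0,0,0)
Op 2: inc R1 by 4 -> R1=(0,4,0,0) value=4
Op 3: merge R3<->R2 -> R3=(0,0,0,0) R2=(0,0,0,0)
Op 4: merge R3<->R0 -> R3=(0,0,0,0) R0=(0,0,0,0)
Op 5: merge R3<->R0 -> R3=(0,0,0,0) R0=(0,0,0,0)
Op 6: merge R2<->R0 -> R2=(0,0,0,0) R0=(0,0,0,0)
Op 7: merge R3<->R2 -> R3=(0,0,0,0) R2=(0,0,0,0)
Op 8: inc R2 by 2 -> R2=(0,0,2,0) value=2
Op 9: merge R1<->R2 -> R1=(0,4,2,0) R2=(0,4,2,0)

Answer: 0 0 0 0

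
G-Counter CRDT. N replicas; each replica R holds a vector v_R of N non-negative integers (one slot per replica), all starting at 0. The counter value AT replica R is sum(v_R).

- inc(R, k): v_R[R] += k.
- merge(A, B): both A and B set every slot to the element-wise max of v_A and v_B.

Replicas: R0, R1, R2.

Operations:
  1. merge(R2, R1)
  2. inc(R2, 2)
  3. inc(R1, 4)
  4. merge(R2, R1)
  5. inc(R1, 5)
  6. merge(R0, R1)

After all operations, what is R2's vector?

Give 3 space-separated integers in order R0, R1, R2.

Op 1: merge R2<->R1 -> R2=(0,0,0) R1=(0,0,0)
Op 2: inc R2 by 2 -> R2=(0,0,2) value=2
Op 3: inc R1 by 4 -> R1=(0,4,0) value=4
Op 4: merge R2<->R1 -> R2=(0,4,2) R1=(0,4,2)
Op 5: inc R1 by 5 -> R1=(0,9,2) value=11
Op 6: merge R0<->R1 -> R0=(0,9,2) R1=(0,9,2)

Answer: 0 4 2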